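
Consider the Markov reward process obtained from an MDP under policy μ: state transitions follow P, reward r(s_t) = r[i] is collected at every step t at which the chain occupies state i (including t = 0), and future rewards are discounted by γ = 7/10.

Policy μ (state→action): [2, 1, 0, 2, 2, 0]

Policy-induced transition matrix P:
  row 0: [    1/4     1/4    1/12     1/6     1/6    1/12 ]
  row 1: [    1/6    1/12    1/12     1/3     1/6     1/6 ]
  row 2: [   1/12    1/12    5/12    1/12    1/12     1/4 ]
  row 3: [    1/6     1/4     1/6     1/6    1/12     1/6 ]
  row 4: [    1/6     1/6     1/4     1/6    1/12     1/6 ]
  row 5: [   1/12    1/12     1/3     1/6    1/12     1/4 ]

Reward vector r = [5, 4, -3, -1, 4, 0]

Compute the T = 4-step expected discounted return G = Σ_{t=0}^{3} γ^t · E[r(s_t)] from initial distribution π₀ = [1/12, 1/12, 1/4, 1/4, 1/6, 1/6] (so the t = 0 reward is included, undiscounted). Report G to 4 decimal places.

G = 1.6129

t=0: π = [0.0833, 0.0833, 0.2500, 0.2500, 0.1667, 0.1667], E[r] = 0.4167, γ^t·E[r] = 0.416667, running G = 0.416667
t=1: π = [0.1389, 0.1528, 0.2569, 0.1597, 0.0972, 0.1944], E[r] = 0.7639, γ^t·E[r] = 0.534722, running G = 0.951389
t=2: π = [0.1406, 0.1412, 0.2471, 0.1707, 0.1076, 0.1927], E[r] = 0.7865, γ^t·E[r] = 0.385365, running G = 1.336753
t=3: π = [0.1417, 0.1442, 0.2460, 0.1696, 0.1068, 0.1916], E[r] = 0.8050, γ^t·E[r] = 0.276107, running G = 1.612861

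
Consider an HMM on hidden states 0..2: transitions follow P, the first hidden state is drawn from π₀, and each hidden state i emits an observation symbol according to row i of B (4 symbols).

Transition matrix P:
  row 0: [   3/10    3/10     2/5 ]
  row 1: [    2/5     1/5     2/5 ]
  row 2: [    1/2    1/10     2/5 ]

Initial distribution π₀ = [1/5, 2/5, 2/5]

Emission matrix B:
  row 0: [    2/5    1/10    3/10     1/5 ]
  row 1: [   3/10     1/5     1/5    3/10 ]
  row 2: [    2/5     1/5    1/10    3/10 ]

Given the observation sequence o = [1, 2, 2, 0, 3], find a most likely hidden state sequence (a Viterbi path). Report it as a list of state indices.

t=0: δ = [2.000e-02, 8.000e-02, 8.000e-02]  (obs o_0=1)
t=1: δ = [1.200e-02, 3.200e-03, 3.200e-03]  ψ = [2, 1, 1]  (obs o_1=2)
t=2: δ = [1.080e-03, 7.200e-04, 4.800e-04]  ψ = [0, 0, 0]  (obs o_2=2)
t=3: δ = [1.296e-04, 9.720e-05, 1.728e-04]  ψ = [0, 0, 0]  (obs o_3=0)
t=4: δ = [1.728e-05, 1.166e-05, 2.074e-05]  ψ = [2, 0, 2]  (obs o_4=3)
backtrack: best end state = 2; path = [2, 0, 0, 2, 2]

path = [2, 0, 0, 2, 2]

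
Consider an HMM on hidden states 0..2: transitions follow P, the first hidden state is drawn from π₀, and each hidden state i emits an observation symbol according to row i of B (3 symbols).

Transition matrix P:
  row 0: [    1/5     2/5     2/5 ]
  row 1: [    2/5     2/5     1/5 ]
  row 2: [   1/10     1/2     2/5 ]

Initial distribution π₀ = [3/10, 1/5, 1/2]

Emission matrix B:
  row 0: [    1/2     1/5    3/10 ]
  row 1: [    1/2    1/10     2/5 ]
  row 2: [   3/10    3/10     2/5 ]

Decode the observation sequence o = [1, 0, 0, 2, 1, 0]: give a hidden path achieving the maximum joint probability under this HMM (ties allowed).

path = [2, 1, 0, 2, 2, 1]

t=0: δ = [6.000e-02, 2.000e-02, 1.500e-01]  (obs o_0=1)
t=1: δ = [7.500e-03, 3.750e-02, 1.800e-02]  ψ = [2, 2, 2]  (obs o_1=0)
t=2: δ = [7.500e-03, 7.500e-03, 2.250e-03]  ψ = [1, 1, 1]  (obs o_2=0)
t=3: δ = [9.000e-04, 1.200e-03, 1.200e-03]  ψ = [1, 0, 0]  (obs o_3=2)
t=4: δ = [9.600e-05, 6.000e-05, 1.440e-04]  ψ = [1, 2, 2]  (obs o_4=1)
t=5: δ = [1.200e-05, 3.600e-05, 1.728e-05]  ψ = [1, 2, 2]  (obs o_5=0)
backtrack: best end state = 1; path = [2, 1, 0, 2, 2, 1]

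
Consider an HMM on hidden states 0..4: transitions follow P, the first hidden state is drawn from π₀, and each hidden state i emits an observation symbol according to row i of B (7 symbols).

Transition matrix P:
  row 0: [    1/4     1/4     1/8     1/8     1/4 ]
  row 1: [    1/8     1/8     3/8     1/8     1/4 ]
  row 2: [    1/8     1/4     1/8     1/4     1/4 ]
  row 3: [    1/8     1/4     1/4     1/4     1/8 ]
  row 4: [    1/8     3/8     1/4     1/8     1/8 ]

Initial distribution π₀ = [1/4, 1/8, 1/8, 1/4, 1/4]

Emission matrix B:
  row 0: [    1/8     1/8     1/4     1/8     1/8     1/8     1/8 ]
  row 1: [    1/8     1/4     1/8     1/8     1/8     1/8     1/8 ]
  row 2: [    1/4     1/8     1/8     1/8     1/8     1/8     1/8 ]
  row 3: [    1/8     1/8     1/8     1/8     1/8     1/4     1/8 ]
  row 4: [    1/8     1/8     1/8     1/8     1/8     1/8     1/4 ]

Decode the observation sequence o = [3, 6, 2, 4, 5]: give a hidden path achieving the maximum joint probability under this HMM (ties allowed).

t=0: δ = [3.125e-02, 1.562e-02, 1.562e-02, 3.125e-02, 3.125e-02]  (obs o_0=3)
t=1: δ = [9.766e-04, 1.465e-03, 9.766e-04, 9.766e-04, 1.953e-03]  ψ = [0, 4, 3, 3, 0]  (obs o_1=6)
t=2: δ = [6.104e-05, 9.155e-05, 6.866e-05, 3.052e-05, 4.578e-05]  ψ = [0, 4, 1, 2, 1]  (obs o_2=2)
t=3: δ = [1.907e-06, 2.146e-06, 4.292e-06, 2.146e-06, 2.861e-06]  ψ = [0, 2, 1, 2, 1]  (obs o_3=4)
t=4: δ = [6.706e-08, 1.341e-07, 1.006e-07, 2.682e-07, 1.341e-07]  ψ = [2, 2, 1, 2, 2]  (obs o_4=5)
backtrack: best end state = 3; path = [0, 4, 1, 2, 3]

path = [0, 4, 1, 2, 3]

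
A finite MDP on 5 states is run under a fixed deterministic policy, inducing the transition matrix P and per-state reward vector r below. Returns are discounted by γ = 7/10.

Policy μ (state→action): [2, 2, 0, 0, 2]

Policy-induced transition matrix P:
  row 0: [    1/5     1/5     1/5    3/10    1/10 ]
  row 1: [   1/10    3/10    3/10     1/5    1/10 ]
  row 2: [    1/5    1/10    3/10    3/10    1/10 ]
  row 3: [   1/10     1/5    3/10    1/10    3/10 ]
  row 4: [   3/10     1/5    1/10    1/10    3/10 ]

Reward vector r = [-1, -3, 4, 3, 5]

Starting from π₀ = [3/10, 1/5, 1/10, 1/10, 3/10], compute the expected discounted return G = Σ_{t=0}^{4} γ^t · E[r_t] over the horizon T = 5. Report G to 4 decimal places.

t=0: π = [0.3000, 0.2000, 0.1000, 0.1000, 0.3000], E[r] = 1.3000, γ^t·E[r] = 1.300000, running G = 1.300000
t=1: π = [0.2000, 0.2100, 0.2100, 0.2000, 0.1800], E[r] = 1.5100, γ^t·E[r] = 1.057000, running G = 2.357000
t=2: π = [0.1770, 0.2000, 0.2440, 0.2030, 0.1760], E[r] = 1.6880, γ^t·E[r] = 0.827120, running G = 3.184120
t=3: π = [0.1773, 0.1956, 0.2471, 0.2042, 0.1758], E[r] = 1.7159, γ^t·E[r] = 0.588554, running G = 3.772674
t=4: π = [0.1776, 0.1949, 0.2471, 0.2044, 0.1760], E[r] = 1.7196, γ^t·E[r] = 0.412878, running G = 4.185552

G = 4.1856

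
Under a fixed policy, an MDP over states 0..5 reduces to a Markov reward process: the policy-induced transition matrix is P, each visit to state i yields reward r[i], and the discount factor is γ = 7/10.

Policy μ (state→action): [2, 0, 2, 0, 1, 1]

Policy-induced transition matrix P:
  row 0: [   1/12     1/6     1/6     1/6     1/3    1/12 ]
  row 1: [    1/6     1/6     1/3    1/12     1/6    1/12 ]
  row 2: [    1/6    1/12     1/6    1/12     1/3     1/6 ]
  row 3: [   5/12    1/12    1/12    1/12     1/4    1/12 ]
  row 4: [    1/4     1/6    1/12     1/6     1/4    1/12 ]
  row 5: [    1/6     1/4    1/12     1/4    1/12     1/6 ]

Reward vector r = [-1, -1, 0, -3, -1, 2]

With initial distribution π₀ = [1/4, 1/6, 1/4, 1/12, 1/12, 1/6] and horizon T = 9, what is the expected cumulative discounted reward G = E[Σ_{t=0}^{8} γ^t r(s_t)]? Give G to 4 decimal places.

t=0: π = [0.2500, 0.1667, 0.2500, 0.0833, 0.0833, 0.1667], E[r] = -0.4167, γ^t·E[r] = -0.416667, running G = -0.416667
t=1: π = [0.1736, 0.1528, 0.1667, 0.1389, 0.2500, 0.1181], E[r] = -0.7569, γ^t·E[r] = -0.529861, running G = -0.946528
t=2: π = [0.2078, 0.1510, 0.1499, 0.1383, 0.2459, 0.1071], E[r] = -0.8056, γ^t·E[r] = -0.394722, running G = -1.341250
t=3: π = [0.2044, 0.1516, 0.1509, 0.1390, 0.2494, 0.1047], E[r] = -0.8128, γ^t·E[r] = -0.278803, running G = -1.620053
t=4: π = [0.2052, 0.1512, 0.1508, 0.1386, 0.2495, 0.1046], E[r] = -0.8125, γ^t·E[r] = -0.195074, running G = -1.815127
t=5: π = [0.2050, 0.1513, 0.1508, 0.1387, 0.2496, 0.1046], E[r] = -0.8126, γ^t·E[r] = -0.136582, running G = -1.951709
t=6: π = [0.2050, 0.1513, 0.1508, 0.1387, 0.2496, 0.1046], E[r] = -0.8127, γ^t·E[r] = -0.095608, running G = -2.047317
t=7: π = [0.2050, 0.1513, 0.1508, 0.1387, 0.2496, 0.1046], E[r] = -0.8127, γ^t·E[r] = -0.066926, running G = -2.114242
t=8: π = [0.2050, 0.1513, 0.1508, 0.1387, 0.2496, 0.1046], E[r] = -0.8127, γ^t·E[r] = -0.046848, running G = -2.161090

G = -2.1611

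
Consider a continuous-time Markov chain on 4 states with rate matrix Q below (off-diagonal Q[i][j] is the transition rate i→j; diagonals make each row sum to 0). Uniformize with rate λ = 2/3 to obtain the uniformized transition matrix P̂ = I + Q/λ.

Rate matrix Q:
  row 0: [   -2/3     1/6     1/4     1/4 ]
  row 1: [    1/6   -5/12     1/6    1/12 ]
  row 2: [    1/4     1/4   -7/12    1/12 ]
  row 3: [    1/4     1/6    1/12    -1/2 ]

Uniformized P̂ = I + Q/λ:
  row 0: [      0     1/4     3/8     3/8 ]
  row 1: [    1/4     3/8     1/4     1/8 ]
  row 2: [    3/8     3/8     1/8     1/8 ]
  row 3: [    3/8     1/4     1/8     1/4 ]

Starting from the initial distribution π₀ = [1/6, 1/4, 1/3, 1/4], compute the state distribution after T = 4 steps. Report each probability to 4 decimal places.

π = [0.2415, 0.3176, 0.2273, 0.2136]

t=0: π = [0.1667, 0.2500, 0.3333, 0.2500]
t=1: π = [0.2813, 0.3229, 0.1979, 0.1979]
t=2: π = [0.2292, 0.3151, 0.2357, 0.2201]
t=3: π = [0.2497, 0.3188, 0.2217, 0.2098]
t=4: π = [0.2415, 0.3176, 0.2273, 0.2136]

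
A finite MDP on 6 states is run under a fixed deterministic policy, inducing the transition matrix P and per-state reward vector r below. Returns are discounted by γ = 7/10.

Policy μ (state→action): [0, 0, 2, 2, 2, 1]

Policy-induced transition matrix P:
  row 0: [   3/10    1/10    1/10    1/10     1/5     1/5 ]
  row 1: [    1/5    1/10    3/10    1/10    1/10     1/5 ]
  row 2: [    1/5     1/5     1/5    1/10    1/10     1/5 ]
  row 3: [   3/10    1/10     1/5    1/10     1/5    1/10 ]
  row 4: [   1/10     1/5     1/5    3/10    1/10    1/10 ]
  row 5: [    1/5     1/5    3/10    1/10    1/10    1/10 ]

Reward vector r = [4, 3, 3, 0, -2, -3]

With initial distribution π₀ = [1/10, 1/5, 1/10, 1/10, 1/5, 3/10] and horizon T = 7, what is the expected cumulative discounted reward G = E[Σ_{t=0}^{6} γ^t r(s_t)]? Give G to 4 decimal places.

G = 2.5944

t=0: π = [0.1000, 0.2000, 0.1000, 0.1000, 0.2000, 0.3000], E[r] = 0.0000, γ^t·E[r] = 0.000000, running G = 0.000000
t=1: π = [0.2000, 0.1600, 0.2400, 0.1400, 0.1200, 0.1400], E[r] = 1.3400, γ^t·E[r] = 0.938000, running G = 0.938000
t=2: π = [0.2220, 0.1500, 0.2100, 0.1240, 0.1340, 0.1600], E[r] = 1.2200, γ^t·E[r] = 0.597800, running G = 1.535800
t=3: π = [0.2212, 0.1504, 0.2088, 0.1268, 0.1346, 0.1582], E[r] = 1.2186, γ^t·E[r] = 0.417980, running G = 1.953780
t=4: π = [0.2213, 0.1502, 0.2087, 0.1269, 0.1348, 0.1580], E[r] = 1.2183, γ^t·E[r] = 0.292523, running G = 2.246303
t=5: π = [0.2213, 0.1502, 0.2087, 0.1270, 0.1348, 0.1580], E[r] = 1.2182, γ^t·E[r] = 0.204742, running G = 2.451045
t=6: π = [0.2213, 0.1502, 0.2087, 0.1270, 0.1348, 0.1580], E[r] = 1.2182, γ^t·E[r] = 0.143318, running G = 2.594363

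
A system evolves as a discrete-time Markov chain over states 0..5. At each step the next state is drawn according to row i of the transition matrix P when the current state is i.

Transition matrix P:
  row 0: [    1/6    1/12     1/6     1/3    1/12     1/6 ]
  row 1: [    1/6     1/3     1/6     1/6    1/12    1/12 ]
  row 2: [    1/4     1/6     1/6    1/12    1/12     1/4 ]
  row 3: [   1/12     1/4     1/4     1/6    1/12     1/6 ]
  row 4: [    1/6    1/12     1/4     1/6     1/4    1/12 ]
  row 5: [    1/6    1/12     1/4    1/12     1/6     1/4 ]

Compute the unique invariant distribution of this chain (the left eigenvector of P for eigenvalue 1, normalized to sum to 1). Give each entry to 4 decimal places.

π = [0.1701, 0.1702, 0.2046, 0.1634, 0.1174, 0.1743]

Balance equations π_j = Σ_i π_i·P[i][j]:
  π_0 = 1/6·π_0 + 1/6·π_1 + 1/4·π_2 + 1/12·π_3 + 1/6·π_4 + 1/6·π_5
  π_1 = 1/12·π_0 + 1/3·π_1 + 1/6·π_2 + 1/4·π_3 + 1/12·π_4 + 1/12·π_5
  π_2 = 1/6·π_0 + 1/6·π_1 + 1/6·π_2 + 1/4·π_3 + 1/4·π_4 + 1/4·π_5
  π_3 = 1/3·π_0 + 1/6·π_1 + 1/12·π_2 + 1/6·π_3 + 1/6·π_4 + 1/12·π_5
  π_4 = 1/12·π_0 + 1/12·π_1 + 1/12·π_2 + 1/12·π_3 + 1/4·π_4 + 1/6·π_5
  normalize: π_0 + π_1 + π_2 + π_3 + π_4 + π_5 = 1
Solving the linear system gives exactly π = [29686/174525, 29698/174525, 35707/174525, 1141/6981, 20494/174525, 6083/34905].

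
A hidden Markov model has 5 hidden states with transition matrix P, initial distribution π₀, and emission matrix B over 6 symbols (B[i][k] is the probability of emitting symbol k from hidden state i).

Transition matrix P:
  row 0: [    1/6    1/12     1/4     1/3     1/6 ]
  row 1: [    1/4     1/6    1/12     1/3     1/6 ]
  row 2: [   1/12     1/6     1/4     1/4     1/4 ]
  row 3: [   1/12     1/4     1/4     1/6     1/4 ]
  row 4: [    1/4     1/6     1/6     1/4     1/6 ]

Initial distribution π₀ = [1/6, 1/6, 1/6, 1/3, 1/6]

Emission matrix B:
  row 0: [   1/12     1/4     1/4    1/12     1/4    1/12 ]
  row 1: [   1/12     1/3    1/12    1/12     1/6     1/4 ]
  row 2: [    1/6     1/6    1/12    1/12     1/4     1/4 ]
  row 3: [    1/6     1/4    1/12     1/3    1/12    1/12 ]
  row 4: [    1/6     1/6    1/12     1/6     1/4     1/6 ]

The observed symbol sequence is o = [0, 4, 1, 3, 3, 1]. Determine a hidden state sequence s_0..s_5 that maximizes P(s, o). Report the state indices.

t=0: δ = [1.389e-02, 1.389e-02, 2.778e-02, 5.556e-02, 2.778e-02]  (obs o_0=0)
t=1: δ = [1.736e-03, 2.315e-03, 3.472e-03, 7.716e-04, 3.472e-03]  ψ = [4, 3, 3, 3, 3]  (obs o_1=4)
t=2: δ = [2.170e-04, 1.929e-04, 1.447e-04, 2.170e-04, 1.447e-04]  ψ = [4, 2, 2, 2, 2]  (obs o_2=1)
t=3: δ = [4.019e-06, 4.521e-06, 4.521e-06, 2.411e-05, 9.042e-06]  ψ = [1, 3, 0, 0, 3]  (obs o_3=3)
t=4: δ = [1.884e-07, 5.023e-07, 5.023e-07, 1.340e-06, 1.005e-06]  ψ = [4, 3, 3, 3, 3]  (obs o_4=3)
t=5: δ = [6.279e-08, 1.116e-07, 5.582e-08, 6.279e-08, 5.582e-08]  ψ = [4, 3, 3, 4, 3]  (obs o_5=1)
backtrack: best end state = 1; path = [3, 4, 0, 3, 3, 1]

path = [3, 4, 0, 3, 3, 1]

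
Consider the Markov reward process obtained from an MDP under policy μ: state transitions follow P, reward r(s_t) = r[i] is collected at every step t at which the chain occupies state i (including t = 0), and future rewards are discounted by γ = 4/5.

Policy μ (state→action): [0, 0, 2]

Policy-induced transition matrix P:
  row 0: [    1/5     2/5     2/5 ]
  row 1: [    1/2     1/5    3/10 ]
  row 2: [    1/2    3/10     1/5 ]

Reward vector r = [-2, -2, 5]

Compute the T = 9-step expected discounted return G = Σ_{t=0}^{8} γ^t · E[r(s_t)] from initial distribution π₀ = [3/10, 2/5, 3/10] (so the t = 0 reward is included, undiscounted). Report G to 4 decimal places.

t=0: π = [0.3000, 0.4000, 0.3000], E[r] = 0.1000, γ^t·E[r] = 0.100000, running G = 0.100000
t=1: π = [0.4100, 0.2900, 0.3000], E[r] = 0.1000, γ^t·E[r] = 0.080000, running G = 0.180000
t=2: π = [0.3770, 0.3120, 0.3110], E[r] = 0.1770, γ^t·E[r] = 0.113280, running G = 0.293280
t=3: π = [0.3869, 0.3065, 0.3066], E[r] = 0.1462, γ^t·E[r] = 0.074854, running G = 0.368134
t=4: π = [0.3839, 0.3080, 0.3080], E[r] = 0.1562, γ^t·E[r] = 0.063984, running G = 0.432118
t=5: π = [0.3848, 0.3076, 0.3076], E[r] = 0.1531, γ^t·E[r] = 0.050178, running G = 0.482296
t=6: π = [0.3846, 0.3077, 0.3077], E[r] = 0.1541, γ^t·E[r] = 0.040386, running G = 0.522682
t=7: π = [0.3846, 0.3077, 0.3077], E[r] = 0.1538, γ^t·E[r] = 0.032250, running G = 0.554932
t=8: π = [0.3846, 0.3077, 0.3077], E[r] = 0.1539, γ^t·E[r] = 0.025814, running G = 0.580747

G = 0.5807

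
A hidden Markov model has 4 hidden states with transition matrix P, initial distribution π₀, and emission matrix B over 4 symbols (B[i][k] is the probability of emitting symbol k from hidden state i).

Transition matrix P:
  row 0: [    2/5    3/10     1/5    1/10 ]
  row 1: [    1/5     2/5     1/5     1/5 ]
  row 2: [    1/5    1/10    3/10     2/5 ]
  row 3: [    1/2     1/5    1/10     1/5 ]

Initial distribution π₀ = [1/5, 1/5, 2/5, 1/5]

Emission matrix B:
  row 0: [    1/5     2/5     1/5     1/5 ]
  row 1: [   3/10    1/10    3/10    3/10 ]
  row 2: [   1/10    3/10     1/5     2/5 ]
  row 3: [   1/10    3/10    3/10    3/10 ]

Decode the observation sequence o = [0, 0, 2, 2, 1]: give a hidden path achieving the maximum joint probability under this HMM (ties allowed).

t=0: δ = [4.000e-02, 6.000e-02, 4.000e-02, 2.000e-02]  (obs o_0=0)
t=1: δ = [3.200e-03, 7.200e-03, 1.200e-03, 1.600e-03]  ψ = [0, 1, 1, 2]  (obs o_1=0)
t=2: δ = [2.880e-04, 8.640e-04, 2.880e-04, 4.320e-04]  ψ = [1, 1, 1, 1]  (obs o_2=2)
t=3: δ = [4.320e-05, 1.037e-04, 3.456e-05, 5.184e-05]  ψ = [3, 1, 1, 1]  (obs o_3=2)
t=4: δ = [1.037e-05, 4.147e-06, 6.221e-06, 6.221e-06]  ψ = [3, 1, 1, 1]  (obs o_4=1)
backtrack: best end state = 0; path = [1, 1, 1, 3, 0]

path = [1, 1, 1, 3, 0]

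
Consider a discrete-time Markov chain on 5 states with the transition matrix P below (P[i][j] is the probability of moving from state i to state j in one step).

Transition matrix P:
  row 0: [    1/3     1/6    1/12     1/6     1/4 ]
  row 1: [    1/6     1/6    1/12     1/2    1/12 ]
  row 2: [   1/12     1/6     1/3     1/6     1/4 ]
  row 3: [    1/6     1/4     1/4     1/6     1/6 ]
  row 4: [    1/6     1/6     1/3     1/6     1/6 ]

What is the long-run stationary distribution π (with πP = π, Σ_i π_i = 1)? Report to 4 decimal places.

Balance equations π_j = Σ_i π_i·P[i][j]:
  π_0 = 1/3·π_0 + 1/6·π_1 + 1/12·π_2 + 1/6·π_3 + 1/6·π_4
  π_1 = 1/6·π_0 + 1/6·π_1 + 1/6·π_2 + 1/4·π_3 + 1/6·π_4
  π_2 = 1/12·π_0 + 1/12·π_1 + 1/3·π_2 + 1/4·π_3 + 1/3·π_4
  π_3 = 1/6·π_0 + 1/2·π_1 + 1/6·π_2 + 1/6·π_3 + 1/6·π_4
  normalize: π_0 + π_1 + π_2 + π_3 + π_4 = 1
Solving the linear system gives exactly π = [97/546, 13/70, 61/273, 8/35, 12/65].

π = [0.1777, 0.1857, 0.2234, 0.2286, 0.1846]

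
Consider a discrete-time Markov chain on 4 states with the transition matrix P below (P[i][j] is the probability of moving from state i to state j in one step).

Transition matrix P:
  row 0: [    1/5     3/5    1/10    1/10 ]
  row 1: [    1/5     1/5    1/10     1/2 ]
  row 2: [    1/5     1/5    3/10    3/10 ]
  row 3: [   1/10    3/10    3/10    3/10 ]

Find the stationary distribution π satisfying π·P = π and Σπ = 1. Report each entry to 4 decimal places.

π = [0.1674, 0.2996, 0.2066, 0.3264]

Balance equations π_j = Σ_i π_i·P[i][j]:
  π_0 = 1/5·π_0 + 1/5·π_1 + 1/5·π_2 + 1/10·π_3
  π_1 = 3/5·π_0 + 1/5·π_1 + 1/5·π_2 + 3/10·π_3
  π_2 = 1/10·π_0 + 1/10·π_1 + 3/10·π_2 + 3/10·π_3
  normalize: π_0 + π_1 + π_2 + π_3 = 1
Solving the linear system gives exactly π = [81/484, 145/484, 25/121, 79/242].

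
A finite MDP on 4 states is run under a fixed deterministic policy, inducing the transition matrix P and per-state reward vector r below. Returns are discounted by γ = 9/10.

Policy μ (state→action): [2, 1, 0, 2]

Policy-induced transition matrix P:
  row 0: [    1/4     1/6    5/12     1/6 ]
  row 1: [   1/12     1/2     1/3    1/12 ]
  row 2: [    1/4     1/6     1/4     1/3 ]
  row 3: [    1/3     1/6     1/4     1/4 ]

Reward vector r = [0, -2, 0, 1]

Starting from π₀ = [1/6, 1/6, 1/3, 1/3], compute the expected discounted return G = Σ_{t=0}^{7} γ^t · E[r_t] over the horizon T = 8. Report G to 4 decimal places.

G = -1.2448

t=0: π = [0.1667, 0.1667, 0.3333, 0.3333], E[r] = 0.0000, γ^t·E[r] = 0.000000, running G = 0.000000
t=1: π = [0.2500, 0.2222, 0.2917, 0.2361], E[r] = -0.2083, γ^t·E[r] = -0.187500, running G = -0.187500
t=2: π = [0.2326, 0.2407, 0.3102, 0.2164], E[r] = -0.2650, γ^t·E[r] = -0.214688, running G = -0.402188
t=3: π = [0.2279, 0.2469, 0.3088, 0.2163], E[r] = -0.2775, γ^t·E[r] = -0.202289, running G = -0.604477
t=4: π = [0.2269, 0.2490, 0.3086, 0.2156], E[r] = -0.2824, γ^t·E[r] = -0.185251, running G = -0.789727
t=5: π = [0.2265, 0.2497, 0.3086, 0.2153], E[r] = -0.2840, γ^t·E[r] = -0.167700, running G = -0.957428
t=6: π = [0.2263, 0.2499, 0.3085, 0.2152], E[r] = -0.2845, γ^t·E[r] = -0.151216, running G = -1.108644
t=7: π = [0.2263, 0.2500, 0.3085, 0.2152], E[r] = -0.2847, γ^t·E[r] = -0.136181, running G = -1.244825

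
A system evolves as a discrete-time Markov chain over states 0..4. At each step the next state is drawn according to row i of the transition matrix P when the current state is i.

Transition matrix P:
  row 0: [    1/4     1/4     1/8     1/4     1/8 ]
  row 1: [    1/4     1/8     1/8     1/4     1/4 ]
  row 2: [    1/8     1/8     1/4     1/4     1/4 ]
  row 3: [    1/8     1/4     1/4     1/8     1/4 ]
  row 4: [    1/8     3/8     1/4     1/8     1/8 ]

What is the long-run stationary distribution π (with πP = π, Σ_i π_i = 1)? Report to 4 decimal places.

Balance equations π_j = Σ_i π_i·P[i][j]:
  π_0 = 1/4·π_0 + 1/4·π_1 + 1/8·π_2 + 1/8·π_3 + 1/8·π_4
  π_1 = 1/4·π_0 + 1/8·π_1 + 1/8·π_2 + 1/4·π_3 + 3/8·π_4
  π_2 = 1/8·π_0 + 1/8·π_1 + 1/4·π_2 + 1/4·π_3 + 1/4·π_4
  π_3 = 1/4·π_0 + 1/4·π_1 + 1/4·π_2 + 1/8·π_3 + 1/8·π_4
  normalize: π_0 + π_1 + π_2 + π_3 + π_4 = 1
Solving the linear system gives exactly π = [781/4472, 995/4472, 112/559, 893/4472, 907/4472].

π = [0.1746, 0.2225, 0.2004, 0.1997, 0.2028]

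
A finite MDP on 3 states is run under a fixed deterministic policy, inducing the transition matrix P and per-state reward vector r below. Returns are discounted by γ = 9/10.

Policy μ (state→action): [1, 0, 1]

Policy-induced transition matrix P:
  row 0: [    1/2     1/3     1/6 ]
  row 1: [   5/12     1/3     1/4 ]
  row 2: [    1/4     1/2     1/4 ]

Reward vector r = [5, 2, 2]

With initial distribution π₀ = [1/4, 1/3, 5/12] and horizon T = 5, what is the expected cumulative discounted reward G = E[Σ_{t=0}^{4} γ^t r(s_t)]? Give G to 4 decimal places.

t=0: π = [0.2500, 0.3333, 0.4167], E[r] = 2.7500, γ^t·E[r] = 2.750000, running G = 2.750000
t=1: π = [0.3681, 0.4028, 0.2292], E[r] = 3.1042, γ^t·E[r] = 2.793750, running G = 5.543750
t=2: π = [0.4091, 0.3715, 0.2193], E[r] = 3.2274, γ^t·E[r] = 2.614219, running G = 8.157969
t=3: π = [0.4142, 0.3699, 0.2159], E[r] = 3.2426, γ^t·E[r] = 2.363871, running G = 10.521840
t=4: π = [0.4152, 0.3693, 0.2155], E[r] = 3.2456, γ^t·E[r] = 2.129438, running G = 12.651278

G = 12.6513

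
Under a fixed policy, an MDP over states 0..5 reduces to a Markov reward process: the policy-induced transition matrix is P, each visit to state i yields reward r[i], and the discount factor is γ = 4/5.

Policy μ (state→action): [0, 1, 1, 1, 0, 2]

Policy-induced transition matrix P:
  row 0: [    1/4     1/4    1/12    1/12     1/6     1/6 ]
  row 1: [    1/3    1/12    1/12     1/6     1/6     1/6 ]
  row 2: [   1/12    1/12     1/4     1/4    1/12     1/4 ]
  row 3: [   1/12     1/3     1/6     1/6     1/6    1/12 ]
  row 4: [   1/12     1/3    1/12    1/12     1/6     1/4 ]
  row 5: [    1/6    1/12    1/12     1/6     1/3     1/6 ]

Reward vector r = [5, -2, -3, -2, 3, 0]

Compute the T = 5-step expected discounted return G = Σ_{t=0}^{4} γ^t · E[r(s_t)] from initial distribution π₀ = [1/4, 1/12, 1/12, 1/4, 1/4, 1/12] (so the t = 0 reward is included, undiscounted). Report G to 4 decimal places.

t=0: π = [0.2500, 0.0833, 0.0833, 0.2500, 0.2500, 0.0833], E[r] = 1.0833, γ^t·E[r] = 1.083333, running G = 1.083333
t=1: π = [0.1528, 0.2500, 0.1181, 0.1319, 0.1736, 0.1736], E[r] = 0.1667, γ^t·E[r] = 0.133333, running G = 1.216667
t=2: π = [0.1858, 0.1852, 0.1140, 0.1493, 0.1858, 0.1800], E[r] = 0.4751, γ^t·E[r] = 0.304074, running G = 1.520741
t=3: π = [0.1756, 0.1981, 0.1148, 0.1452, 0.1872, 0.1792], E[r] = 0.4086, γ^t·E[r] = 0.209185, running G = 1.729926
t=4: π = [0.1770, 0.1957, 0.1146, 0.1460, 0.1870, 0.1797], E[r] = 0.4191, γ^t·E[r] = 0.171651, running G = 1.901577

G = 1.9016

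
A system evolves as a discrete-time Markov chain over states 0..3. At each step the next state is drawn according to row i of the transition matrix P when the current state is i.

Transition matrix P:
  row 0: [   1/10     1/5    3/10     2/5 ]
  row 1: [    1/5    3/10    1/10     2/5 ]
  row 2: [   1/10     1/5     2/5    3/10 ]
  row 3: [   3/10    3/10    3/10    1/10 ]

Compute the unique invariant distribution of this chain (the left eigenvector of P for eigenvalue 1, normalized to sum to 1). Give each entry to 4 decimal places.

Balance equations π_j = Σ_i π_i·P[i][j]:
  π_0 = 1/10·π_0 + 1/5·π_1 + 1/10·π_2 + 3/10·π_3
  π_1 = 1/5·π_0 + 3/10·π_1 + 1/5·π_2 + 3/10·π_3
  π_2 = 3/10·π_0 + 1/10·π_1 + 2/5·π_2 + 3/10·π_3
  normalize: π_0 + π_1 + π_2 + π_3 = 1
Solving the linear system gives exactly π = [192/1051, 267/1051, 291/1051, 301/1051].

π = [0.1827, 0.2540, 0.2769, 0.2864]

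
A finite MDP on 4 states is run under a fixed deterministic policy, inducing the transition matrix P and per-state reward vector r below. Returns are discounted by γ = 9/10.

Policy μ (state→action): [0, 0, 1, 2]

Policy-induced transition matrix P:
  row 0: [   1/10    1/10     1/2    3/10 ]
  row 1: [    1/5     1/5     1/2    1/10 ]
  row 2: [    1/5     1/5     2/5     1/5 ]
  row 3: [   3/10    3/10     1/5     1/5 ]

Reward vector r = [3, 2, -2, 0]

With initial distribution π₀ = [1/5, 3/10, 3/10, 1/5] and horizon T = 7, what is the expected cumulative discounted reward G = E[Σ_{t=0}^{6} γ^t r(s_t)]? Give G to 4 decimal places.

G = 1.4187

t=0: π = [0.2000, 0.3000, 0.3000, 0.2000], E[r] = 0.6000, γ^t·E[r] = 0.600000, running G = 0.600000
t=1: π = [0.2000, 0.2000, 0.4100, 0.1900], E[r] = 0.1800, γ^t·E[r] = 0.162000, running G = 0.762000
t=2: π = [0.1990, 0.1990, 0.4020, 0.2000], E[r] = 0.1910, γ^t·E[r] = 0.154710, running G = 0.916710
t=3: π = [0.2001, 0.2001, 0.3998, 0.2000], E[r] = 0.2009, γ^t·E[r] = 0.146456, running G = 1.063166
t=4: π = [0.2000, 0.2000, 0.4000, 0.2000], E[r] = 0.1999, γ^t·E[r] = 0.131161, running G = 1.194327
t=5: π = [0.2000, 0.2000, 0.4000, 0.2000], E[r] = 0.2000, γ^t·E[r] = 0.118103, running G = 1.312430
t=6: π = [0.2000, 0.2000, 0.4000, 0.2000], E[r] = 0.2000, γ^t·E[r] = 0.106288, running G = 1.418718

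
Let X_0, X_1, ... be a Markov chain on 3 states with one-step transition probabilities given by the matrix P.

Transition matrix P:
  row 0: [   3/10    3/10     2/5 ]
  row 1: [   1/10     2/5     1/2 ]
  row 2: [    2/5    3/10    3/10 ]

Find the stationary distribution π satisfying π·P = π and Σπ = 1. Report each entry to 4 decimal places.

π = [0.2727, 0.3333, 0.3939]

Balance equations π_j = Σ_i π_i·P[i][j]:
  π_0 = 3/10·π_0 + 1/10·π_1 + 2/5·π_2
  π_1 = 3/10·π_0 + 2/5·π_1 + 3/10·π_2
  normalize: π_0 + π_1 + π_2 = 1
Solving the linear system gives exactly π = [3/11, 1/3, 13/33].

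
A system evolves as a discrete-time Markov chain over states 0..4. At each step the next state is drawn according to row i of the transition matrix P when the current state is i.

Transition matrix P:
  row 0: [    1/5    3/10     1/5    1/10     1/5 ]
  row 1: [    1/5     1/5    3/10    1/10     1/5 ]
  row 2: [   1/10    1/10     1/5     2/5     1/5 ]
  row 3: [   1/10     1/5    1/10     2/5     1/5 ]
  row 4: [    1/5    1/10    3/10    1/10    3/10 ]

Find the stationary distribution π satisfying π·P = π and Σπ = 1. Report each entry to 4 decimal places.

π = [0.1549, 0.1717, 0.2159, 0.2354, 0.2222]

Balance equations π_j = Σ_i π_i·P[i][j]:
  π_0 = 1/5·π_0 + 1/5·π_1 + 1/10·π_2 + 1/10·π_3 + 1/5·π_4
  π_1 = 3/10·π_0 + 1/5·π_1 + 1/10·π_2 + 1/5·π_3 + 1/10·π_4
  π_2 = 1/5·π_0 + 3/10·π_1 + 1/5·π_2 + 1/10·π_3 + 3/10·π_4
  π_3 = 1/10·π_0 + 1/10·π_1 + 2/5·π_2 + 2/5·π_3 + 1/10·π_4
  normalize: π_0 + π_1 + π_2 + π_3 + π_4 = 1
Solving the linear system gives exactly π = [127/820, 1267/7380, 177/820, 193/820, 2/9].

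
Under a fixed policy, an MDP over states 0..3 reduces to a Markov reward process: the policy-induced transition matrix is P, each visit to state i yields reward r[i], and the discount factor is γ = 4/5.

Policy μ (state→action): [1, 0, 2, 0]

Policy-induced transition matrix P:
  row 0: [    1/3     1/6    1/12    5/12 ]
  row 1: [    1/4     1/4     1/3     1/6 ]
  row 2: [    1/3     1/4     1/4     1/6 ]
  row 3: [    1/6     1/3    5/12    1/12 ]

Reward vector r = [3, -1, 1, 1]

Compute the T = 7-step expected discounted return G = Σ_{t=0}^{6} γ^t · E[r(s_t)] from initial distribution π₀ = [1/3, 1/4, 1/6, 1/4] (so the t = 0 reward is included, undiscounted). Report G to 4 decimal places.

G = 4.2946

t=0: π = [0.3333, 0.2500, 0.1667, 0.2500], E[r] = 1.1667, γ^t·E[r] = 1.166667, running G = 1.166667
t=1: π = [0.2708, 0.2431, 0.2569, 0.2292], E[r] = 1.0556, γ^t·E[r] = 0.844444, running G = 2.011111
t=2: π = [0.2749, 0.2465, 0.2633, 0.2153], E[r] = 1.0567, γ^t·E[r] = 0.676296, running G = 2.687407
t=3: π = [0.2769, 0.2450, 0.2606, 0.2174], E[r] = 1.0638, γ^t·E[r] = 0.544642, running G = 3.232049
t=4: π = [0.2767, 0.2450, 0.2605, 0.2178], E[r] = 1.0633, γ^t·E[r] = 0.435509, running G = 3.667559
t=5: π = [0.2766, 0.2451, 0.2606, 0.2177], E[r] = 1.0631, γ^t·E[r] = 0.348341, running G = 4.015899
t=6: π = [0.2766, 0.2451, 0.2606, 0.2177], E[r] = 1.0631, γ^t·E[r] = 0.278679, running G = 4.294579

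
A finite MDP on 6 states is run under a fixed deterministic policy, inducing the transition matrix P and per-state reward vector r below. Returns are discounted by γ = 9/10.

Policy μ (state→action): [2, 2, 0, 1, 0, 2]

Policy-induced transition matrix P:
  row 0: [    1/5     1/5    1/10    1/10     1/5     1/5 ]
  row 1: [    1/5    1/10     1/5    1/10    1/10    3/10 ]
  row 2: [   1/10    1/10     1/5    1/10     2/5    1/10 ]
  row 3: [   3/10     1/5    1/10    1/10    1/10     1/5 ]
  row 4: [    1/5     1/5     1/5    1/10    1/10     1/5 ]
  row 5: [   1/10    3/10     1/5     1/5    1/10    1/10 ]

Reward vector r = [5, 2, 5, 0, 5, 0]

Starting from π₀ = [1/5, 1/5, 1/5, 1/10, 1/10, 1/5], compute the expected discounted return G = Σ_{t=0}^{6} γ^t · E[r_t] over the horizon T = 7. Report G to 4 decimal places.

G = 15.3336

t=0: π = [0.2000, 0.2000, 0.2000, 0.1000, 0.1000, 0.2000], E[r] = 2.9000, γ^t·E[r] = 2.900000, running G = 2.900000
t=1: π = [0.1700, 0.1800, 0.1700, 0.1200, 0.1800, 0.1800], E[r] = 2.9600, γ^t·E[r] = 2.664000, running G = 5.564000
t=2: π = [0.1770, 0.1830, 0.1710, 0.1180, 0.1680, 0.1830], E[r] = 2.9460, γ^t·E[r] = 2.386260, running G = 7.950260
t=3: π = [0.1764, 0.1829, 0.1705, 0.1183, 0.1690, 0.1829], E[r] = 2.9453, γ^t·E[r] = 2.147124, running G = 10.097384
t=4: π = [0.1765, 0.1830, 0.1705, 0.1183, 0.1688, 0.1830], E[r] = 2.9450, γ^t·E[r] = 1.932182, running G = 12.029565
t=5: π = [0.1765, 0.1829, 0.1705, 0.1183, 0.1688, 0.1829], E[r] = 2.9449, γ^t·E[r] = 1.738963, running G = 13.768528
t=6: π = [0.1765, 0.1829, 0.1705, 0.1183, 0.1688, 0.1829], E[r] = 2.9449, γ^t·E[r] = 1.565064, running G = 15.333592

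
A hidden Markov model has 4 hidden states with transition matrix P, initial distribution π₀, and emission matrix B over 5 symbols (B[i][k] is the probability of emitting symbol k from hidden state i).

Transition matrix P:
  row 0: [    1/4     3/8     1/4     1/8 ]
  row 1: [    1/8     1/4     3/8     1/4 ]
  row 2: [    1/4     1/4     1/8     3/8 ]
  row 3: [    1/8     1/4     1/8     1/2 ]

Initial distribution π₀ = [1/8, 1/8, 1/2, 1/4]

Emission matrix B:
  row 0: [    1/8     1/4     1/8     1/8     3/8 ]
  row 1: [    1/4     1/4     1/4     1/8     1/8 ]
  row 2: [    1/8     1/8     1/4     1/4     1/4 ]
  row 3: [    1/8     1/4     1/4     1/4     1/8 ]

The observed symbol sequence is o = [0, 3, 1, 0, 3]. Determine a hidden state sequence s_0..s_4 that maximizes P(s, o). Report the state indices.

path = [2, 3, 3, 3, 3]

t=0: δ = [1.562e-02, 3.125e-02, 6.250e-02, 3.125e-02]  (obs o_0=0)
t=1: δ = [1.953e-03, 1.953e-03, 2.930e-03, 5.859e-03]  ψ = [2, 2, 1, 2]  (obs o_1=3)
t=2: δ = [1.831e-04, 3.662e-04, 9.155e-05, 7.324e-04]  ψ = [2, 3, 1, 3]  (obs o_2=1)
t=3: δ = [1.144e-05, 4.578e-05, 1.717e-05, 4.578e-05]  ψ = [3, 3, 1, 3]  (obs o_3=0)
t=4: δ = [7.153e-07, 1.431e-06, 4.292e-06, 5.722e-06]  ψ = [1, 1, 1, 3]  (obs o_4=3)
backtrack: best end state = 3; path = [2, 3, 3, 3, 3]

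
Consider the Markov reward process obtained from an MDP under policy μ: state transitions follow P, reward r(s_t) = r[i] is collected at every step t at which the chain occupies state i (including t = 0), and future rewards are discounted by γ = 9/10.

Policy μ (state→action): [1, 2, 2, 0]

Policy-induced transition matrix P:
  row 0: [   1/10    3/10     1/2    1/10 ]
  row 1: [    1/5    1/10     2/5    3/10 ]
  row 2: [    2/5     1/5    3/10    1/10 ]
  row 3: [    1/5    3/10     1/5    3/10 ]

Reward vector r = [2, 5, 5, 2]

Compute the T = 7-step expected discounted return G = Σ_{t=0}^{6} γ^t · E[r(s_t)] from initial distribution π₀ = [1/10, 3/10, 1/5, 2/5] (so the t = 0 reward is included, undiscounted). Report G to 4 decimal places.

t=0: π = [0.1000, 0.3000, 0.2000, 0.4000], E[r] = 3.5000, γ^t·E[r] = 3.500000, running G = 3.500000
t=1: π = [0.2300, 0.2200, 0.3100, 0.2400], E[r] = 3.5900, γ^t·E[r] = 3.231000, running G = 6.731000
t=2: π = [0.2390, 0.2250, 0.3440, 0.1920], E[r] = 3.7070, γ^t·E[r] = 3.002670, running G = 9.733670
t=3: π = [0.2449, 0.2206, 0.3511, 0.1834], E[r] = 3.7151, γ^t·E[r] = 2.708308, running G = 12.441978
t=4: π = [0.2457, 0.2208, 0.3527, 0.1808], E[r] = 3.7204, γ^t·E[r] = 2.440961, running G = 14.882939
t=5: π = [0.2460, 0.2206, 0.3531, 0.1803], E[r] = 3.7212, γ^t·E[r] = 2.197306, running G = 17.080245
t=6: π = [0.2460, 0.2206, 0.3532, 0.1802], E[r] = 3.7214, γ^t·E[r] = 1.977689, running G = 19.057934

G = 19.0579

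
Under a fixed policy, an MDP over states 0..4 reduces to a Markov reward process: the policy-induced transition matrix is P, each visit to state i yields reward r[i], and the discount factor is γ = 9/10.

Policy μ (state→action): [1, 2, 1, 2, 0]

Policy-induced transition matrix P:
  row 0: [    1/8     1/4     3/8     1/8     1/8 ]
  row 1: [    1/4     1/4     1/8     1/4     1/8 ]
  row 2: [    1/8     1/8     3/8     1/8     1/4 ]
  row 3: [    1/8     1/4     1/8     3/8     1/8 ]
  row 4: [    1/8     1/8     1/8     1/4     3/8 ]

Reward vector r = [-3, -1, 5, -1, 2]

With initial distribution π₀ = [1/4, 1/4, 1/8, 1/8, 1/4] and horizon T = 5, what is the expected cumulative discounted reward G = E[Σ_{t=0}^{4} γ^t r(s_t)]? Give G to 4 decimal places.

t=0: π = [0.2500, 0.2500, 0.1250, 0.1250, 0.2500], E[r] = 0.0000, γ^t·E[r] = 0.000000, running G = 0.000000
t=1: π = [0.1563, 0.2031, 0.2188, 0.2188, 0.2031], E[r] = 0.6094, γ^t·E[r] = 0.548438, running G = 0.548438
t=2: π = [0.1504, 0.1973, 0.2188, 0.2305, 0.2031], E[r] = 0.6211, γ^t·E[r] = 0.503086, running G = 1.051523
t=3: π = [0.1497, 0.1973, 0.2173, 0.2327, 0.2031], E[r] = 0.6138, γ^t·E[r] = 0.447438, running G = 1.498961
t=4: π = [0.1497, 0.1974, 0.2167, 0.2332, 0.2029], E[r] = 0.6099, γ^t·E[r] = 0.400171, running G = 1.899133

G = 1.8991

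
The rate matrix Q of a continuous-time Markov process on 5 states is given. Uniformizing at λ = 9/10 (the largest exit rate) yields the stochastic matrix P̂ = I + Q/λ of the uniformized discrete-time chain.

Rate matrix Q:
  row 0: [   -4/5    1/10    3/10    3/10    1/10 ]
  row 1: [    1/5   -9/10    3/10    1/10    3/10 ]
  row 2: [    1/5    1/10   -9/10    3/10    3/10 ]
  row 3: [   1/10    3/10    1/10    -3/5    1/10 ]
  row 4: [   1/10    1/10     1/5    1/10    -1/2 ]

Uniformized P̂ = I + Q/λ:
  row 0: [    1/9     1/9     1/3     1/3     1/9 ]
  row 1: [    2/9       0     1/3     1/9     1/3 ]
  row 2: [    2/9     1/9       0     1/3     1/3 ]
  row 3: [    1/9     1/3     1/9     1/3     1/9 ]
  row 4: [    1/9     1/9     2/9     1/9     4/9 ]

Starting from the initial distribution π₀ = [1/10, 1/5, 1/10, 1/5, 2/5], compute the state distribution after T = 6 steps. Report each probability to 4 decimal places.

t=0: π = [0.1000, 0.2000, 0.1000, 0.2000, 0.4000]
t=1: π = [0.1444, 0.1333, 0.2111, 0.2000, 0.3111]
t=2: π = [0.1494, 0.1407, 0.1840, 0.2346, 0.2914]
t=3: π = [0.1472, 0.1476, 0.1875, 0.2373, 0.2804]
t=4: π = [0.1483, 0.1474, 0.1869, 0.2382, 0.2790]
t=5: π = [0.1483, 0.1477, 0.1871, 0.2386, 0.2784]
t=6: π = [0.1483, 0.1477, 0.1870, 0.2386, 0.2783]

π = [0.1483, 0.1477, 0.1870, 0.2386, 0.2783]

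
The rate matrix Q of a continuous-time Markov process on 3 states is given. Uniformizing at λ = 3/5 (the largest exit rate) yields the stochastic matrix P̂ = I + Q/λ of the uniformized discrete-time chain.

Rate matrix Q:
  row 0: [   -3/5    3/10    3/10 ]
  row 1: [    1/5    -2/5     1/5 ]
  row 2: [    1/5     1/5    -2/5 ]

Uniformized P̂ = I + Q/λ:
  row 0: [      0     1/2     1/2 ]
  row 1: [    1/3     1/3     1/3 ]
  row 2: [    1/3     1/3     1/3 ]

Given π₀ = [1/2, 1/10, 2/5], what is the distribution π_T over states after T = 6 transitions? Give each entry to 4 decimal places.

π = [0.2503, 0.3748, 0.3748]

t=0: π = [0.5000, 0.1000, 0.4000]
t=1: π = [0.1667, 0.4167, 0.4167]
t=2: π = [0.2778, 0.3611, 0.3611]
t=3: π = [0.2407, 0.3796, 0.3796]
t=4: π = [0.2531, 0.3735, 0.3735]
t=5: π = [0.2490, 0.3755, 0.3755]
t=6: π = [0.2503, 0.3748, 0.3748]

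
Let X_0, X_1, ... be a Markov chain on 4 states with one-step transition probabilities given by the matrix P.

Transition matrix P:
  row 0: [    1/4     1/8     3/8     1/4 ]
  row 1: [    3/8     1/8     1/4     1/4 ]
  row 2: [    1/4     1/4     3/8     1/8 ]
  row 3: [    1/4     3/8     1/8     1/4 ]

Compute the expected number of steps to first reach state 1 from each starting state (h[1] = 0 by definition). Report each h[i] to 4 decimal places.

h = [4.5926, 0.0000, 4.1481, 3.5556]

First-step conditioning: h[1] = 0; for i ≠ 1, h[i] = 1 + Σ_k P[i][k]·h[k].
  h[0] = 1 + 1/4·h[0] + 3/8·h[2] + 1/4·h[3]
  h[2] = 1 + 1/4·h[0] + 3/8·h[2] + 1/8·h[3]
  h[3] = 1 + 1/4·h[0] + 1/8·h[2] + 1/4·h[3]
Solving the 3×3 linear system over states ≠ 1 gives exactly h = [124/27, 0, 112/27, 32/9] (h[1] = 0 is the target).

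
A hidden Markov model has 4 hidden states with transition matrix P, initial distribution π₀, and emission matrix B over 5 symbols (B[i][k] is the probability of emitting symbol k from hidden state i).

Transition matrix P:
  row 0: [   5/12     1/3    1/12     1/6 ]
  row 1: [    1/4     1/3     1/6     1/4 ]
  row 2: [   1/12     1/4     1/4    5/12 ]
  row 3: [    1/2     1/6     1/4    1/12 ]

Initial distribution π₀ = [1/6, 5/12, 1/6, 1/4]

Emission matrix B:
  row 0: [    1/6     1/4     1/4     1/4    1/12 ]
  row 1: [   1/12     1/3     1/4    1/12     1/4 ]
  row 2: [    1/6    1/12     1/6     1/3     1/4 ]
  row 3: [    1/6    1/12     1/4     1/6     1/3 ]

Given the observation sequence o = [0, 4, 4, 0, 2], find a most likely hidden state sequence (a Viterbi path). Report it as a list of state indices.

path = [3, 2, 3, 0, 0]

t=0: δ = [2.778e-02, 3.472e-02, 2.778e-02, 4.167e-02]  (obs o_0=0)
t=1: δ = [1.736e-03, 2.894e-03, 2.604e-03, 3.858e-03]  ψ = [3, 1, 3, 2]  (obs o_1=4)
t=2: δ = [1.608e-04, 2.411e-04, 2.411e-04, 3.617e-04]  ψ = [3, 1, 3, 2]  (obs o_2=4)
t=3: δ = [3.014e-05, 6.698e-06, 1.507e-05, 1.674e-05]  ψ = [3, 1, 3, 2]  (obs o_3=0)
t=4: δ = [3.140e-06, 2.512e-06, 6.977e-07, 1.570e-06]  ψ = [0, 0, 3, 2]  (obs o_4=2)
backtrack: best end state = 0; path = [3, 2, 3, 0, 0]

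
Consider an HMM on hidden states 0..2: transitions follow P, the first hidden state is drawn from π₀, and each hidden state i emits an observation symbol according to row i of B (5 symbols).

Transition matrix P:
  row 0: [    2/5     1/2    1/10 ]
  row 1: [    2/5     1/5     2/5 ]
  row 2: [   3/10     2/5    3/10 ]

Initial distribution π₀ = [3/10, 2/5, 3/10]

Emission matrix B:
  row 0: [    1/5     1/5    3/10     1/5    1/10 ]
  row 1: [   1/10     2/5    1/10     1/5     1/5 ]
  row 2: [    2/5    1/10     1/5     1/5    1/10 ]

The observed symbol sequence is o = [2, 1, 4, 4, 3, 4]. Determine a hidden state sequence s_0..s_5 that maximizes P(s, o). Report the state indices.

t=0: δ = [9.000e-02, 4.000e-02, 6.000e-02]  (obs o_0=2)
t=1: δ = [7.200e-03, 1.800e-02, 1.800e-03]  ψ = [0, 0, 2]  (obs o_1=1)
t=2: δ = [7.200e-04, 7.200e-04, 7.200e-04]  ψ = [1, 0, 1]  (obs o_2=4)
t=3: δ = [2.880e-05, 7.200e-05, 2.880e-05]  ψ = [0, 0, 1]  (obs o_3=4)
t=4: δ = [5.760e-06, 2.880e-06, 5.760e-06]  ψ = [1, 0, 1]  (obs o_4=3)
t=5: δ = [2.304e-07, 5.760e-07, 1.728e-07]  ψ = [0, 0, 2]  (obs o_5=4)
backtrack: best end state = 1; path = [0, 1, 0, 1, 0, 1]

path = [0, 1, 0, 1, 0, 1]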